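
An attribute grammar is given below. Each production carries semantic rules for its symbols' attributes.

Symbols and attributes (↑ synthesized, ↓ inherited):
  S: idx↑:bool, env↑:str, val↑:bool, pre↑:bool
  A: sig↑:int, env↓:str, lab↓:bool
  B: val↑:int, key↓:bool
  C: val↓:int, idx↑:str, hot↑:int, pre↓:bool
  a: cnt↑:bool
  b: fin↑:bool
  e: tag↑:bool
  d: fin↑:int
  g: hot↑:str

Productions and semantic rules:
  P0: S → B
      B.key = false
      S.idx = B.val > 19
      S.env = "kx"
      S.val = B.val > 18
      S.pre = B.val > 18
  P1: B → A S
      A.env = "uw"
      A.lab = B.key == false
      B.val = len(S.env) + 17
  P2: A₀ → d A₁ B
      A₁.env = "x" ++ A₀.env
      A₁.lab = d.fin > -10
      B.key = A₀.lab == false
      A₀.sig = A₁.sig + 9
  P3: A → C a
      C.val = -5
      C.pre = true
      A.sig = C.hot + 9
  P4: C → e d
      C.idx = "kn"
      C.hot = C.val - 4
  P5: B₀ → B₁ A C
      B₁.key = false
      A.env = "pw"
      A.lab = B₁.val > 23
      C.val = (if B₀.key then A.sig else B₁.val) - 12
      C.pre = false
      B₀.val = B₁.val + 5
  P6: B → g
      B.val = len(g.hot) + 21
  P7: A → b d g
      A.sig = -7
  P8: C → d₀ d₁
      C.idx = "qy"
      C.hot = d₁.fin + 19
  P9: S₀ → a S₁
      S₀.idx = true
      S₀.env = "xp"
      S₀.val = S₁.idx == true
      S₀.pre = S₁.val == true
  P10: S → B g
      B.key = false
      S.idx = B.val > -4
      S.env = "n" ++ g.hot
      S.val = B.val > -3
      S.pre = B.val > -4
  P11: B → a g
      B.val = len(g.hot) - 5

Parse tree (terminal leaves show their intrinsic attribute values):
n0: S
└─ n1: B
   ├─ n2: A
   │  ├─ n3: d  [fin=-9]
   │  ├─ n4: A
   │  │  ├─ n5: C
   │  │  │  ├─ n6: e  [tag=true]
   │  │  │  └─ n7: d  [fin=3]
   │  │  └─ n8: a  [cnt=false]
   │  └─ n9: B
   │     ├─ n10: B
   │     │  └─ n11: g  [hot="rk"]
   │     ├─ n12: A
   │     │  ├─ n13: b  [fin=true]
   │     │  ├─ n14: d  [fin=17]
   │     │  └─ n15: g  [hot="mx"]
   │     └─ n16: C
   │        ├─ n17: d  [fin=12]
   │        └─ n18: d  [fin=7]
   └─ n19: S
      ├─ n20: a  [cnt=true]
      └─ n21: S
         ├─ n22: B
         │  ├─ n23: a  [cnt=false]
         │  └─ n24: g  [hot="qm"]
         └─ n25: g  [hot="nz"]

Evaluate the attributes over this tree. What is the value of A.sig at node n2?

1. n1.key = false  [false]
2. n2.env = "uw"  ["uw"]
3. n2.lab = true  [B.key == false]
4. n3.fin = -9  [terminal]
5. n4.env = "xuw"  ["x" ++ A₀.env]
6. n4.lab = true  [d.fin > -10]
7. n5.val = -5  [-5]
8. n5.pre = true  [true]
9. n6.tag = true  [terminal]
10. n7.fin = 3  [terminal]
11. n5.idx = "kn"  ["kn"]
12. n5.hot = -9  [C.val - 4]
13. n8.cnt = false  [terminal]
14. n4.sig = 0  [C.hot + 9]
15. n9.key = false  [A₀.lab == false]
16. n10.key = false  [false]
17. n11.hot = "rk"  [terminal]
18. n10.val = 23  [len(g.hot) + 21]
19. n12.env = "pw"  ["pw"]
20. n12.lab = false  [B₁.val > 23]
21. n13.fin = true  [terminal]
22. n14.fin = 17  [terminal]
23. n15.hot = "mx"  [terminal]
24. n12.sig = -7  [-7]
25. n16.val = 11  [(if B₀.key then A.sig else B₁.val) - 12]
26. n16.pre = false  [false]
27. n17.fin = 12  [terminal]
28. n18.fin = 7  [terminal]
29. n16.idx = "qy"  ["qy"]
30. n16.hot = 26  [d₁.fin + 19]
31. n9.val = 28  [B₁.val + 5]
32. n2.sig = 9  [A₁.sig + 9]
33. n20.cnt = true  [terminal]
34. n22.key = false  [false]
35. n23.cnt = false  [terminal]
36. n24.hot = "qm"  [terminal]
37. n22.val = -3  [len(g.hot) - 5]
38. n25.hot = "nz"  [terminal]
39. n21.idx = true  [B.val > -4]
40. n21.env = "nnz"  ["n" ++ g.hot]
41. n21.val = false  [B.val > -3]
42. n21.pre = true  [B.val > -4]
43. n19.idx = true  [true]
44. n19.env = "xp"  ["xp"]
45. n19.val = true  [S₁.idx == true]
46. n19.pre = false  [S₁.val == true]
47. n1.val = 19  [len(S.env) + 17]
48. n0.idx = false  [B.val > 19]
49. n0.env = "kx"  ["kx"]
50. n0.val = true  [B.val > 18]
51. n0.pre = true  [B.val > 18]

9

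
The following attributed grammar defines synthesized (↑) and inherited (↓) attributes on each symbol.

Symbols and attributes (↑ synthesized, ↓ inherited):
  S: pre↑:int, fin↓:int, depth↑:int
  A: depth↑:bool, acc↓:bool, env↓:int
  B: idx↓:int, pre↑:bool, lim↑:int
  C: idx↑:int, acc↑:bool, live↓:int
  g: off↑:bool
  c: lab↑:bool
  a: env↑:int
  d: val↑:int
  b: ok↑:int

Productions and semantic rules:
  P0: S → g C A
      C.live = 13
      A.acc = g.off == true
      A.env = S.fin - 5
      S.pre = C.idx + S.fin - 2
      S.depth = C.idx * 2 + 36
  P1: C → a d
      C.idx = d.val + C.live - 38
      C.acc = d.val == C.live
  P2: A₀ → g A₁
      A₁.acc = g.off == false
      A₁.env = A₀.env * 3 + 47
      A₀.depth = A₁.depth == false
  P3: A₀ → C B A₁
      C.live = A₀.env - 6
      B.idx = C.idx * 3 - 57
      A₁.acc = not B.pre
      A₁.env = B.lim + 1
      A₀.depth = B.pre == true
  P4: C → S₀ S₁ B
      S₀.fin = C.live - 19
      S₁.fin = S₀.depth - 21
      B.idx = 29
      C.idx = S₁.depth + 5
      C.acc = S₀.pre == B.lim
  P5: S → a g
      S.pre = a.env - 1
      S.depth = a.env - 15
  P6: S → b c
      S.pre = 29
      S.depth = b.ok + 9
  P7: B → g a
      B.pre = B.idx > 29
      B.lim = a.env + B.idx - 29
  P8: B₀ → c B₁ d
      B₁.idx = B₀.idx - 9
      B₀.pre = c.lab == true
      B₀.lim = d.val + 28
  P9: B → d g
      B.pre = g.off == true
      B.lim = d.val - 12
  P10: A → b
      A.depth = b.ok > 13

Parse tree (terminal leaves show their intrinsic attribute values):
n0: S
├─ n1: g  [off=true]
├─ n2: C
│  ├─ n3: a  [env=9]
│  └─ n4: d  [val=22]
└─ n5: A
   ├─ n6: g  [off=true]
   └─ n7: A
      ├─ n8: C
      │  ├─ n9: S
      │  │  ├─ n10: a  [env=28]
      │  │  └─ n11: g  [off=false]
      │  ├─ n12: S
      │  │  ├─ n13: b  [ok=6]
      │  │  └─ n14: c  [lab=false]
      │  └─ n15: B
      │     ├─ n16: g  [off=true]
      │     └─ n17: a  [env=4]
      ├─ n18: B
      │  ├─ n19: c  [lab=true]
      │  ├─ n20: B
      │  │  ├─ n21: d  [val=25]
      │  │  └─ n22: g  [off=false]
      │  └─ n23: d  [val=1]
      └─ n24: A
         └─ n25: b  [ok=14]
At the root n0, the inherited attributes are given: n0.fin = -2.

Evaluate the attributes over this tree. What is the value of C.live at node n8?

1. n0.fin = -2  [given at root]
2. n1.off = true  [terminal]
3. n2.live = 13  [13]
4. n3.env = 9  [terminal]
5. n4.val = 22  [terminal]
6. n2.idx = -3  [d.val + C.live - 38]
7. n2.acc = false  [d.val == C.live]
8. n5.acc = true  [g.off == true]
9. n5.env = -7  [S.fin - 5]
10. n6.off = true  [terminal]
11. n7.acc = false  [g.off == false]
12. n7.env = 26  [A₀.env * 3 + 47]
13. n8.live = 20  [A₀.env - 6]
14. n9.fin = 1  [C.live - 19]
15. n10.env = 28  [terminal]
16. n11.off = false  [terminal]
17. n9.pre = 27  [a.env - 1]
18. n9.depth = 13  [a.env - 15]
19. n12.fin = -8  [S₀.depth - 21]
20. n13.ok = 6  [terminal]
21. n14.lab = false  [terminal]
22. n12.pre = 29  [29]
23. n12.depth = 15  [b.ok + 9]
24. n15.idx = 29  [29]
25. n16.off = true  [terminal]
26. n17.env = 4  [terminal]
27. n15.pre = false  [B.idx > 29]
28. n15.lim = 4  [a.env + B.idx - 29]
29. n8.idx = 20  [S₁.depth + 5]
30. n8.acc = false  [S₀.pre == B.lim]
31. n18.idx = 3  [C.idx * 3 - 57]
32. n19.lab = true  [terminal]
33. n20.idx = -6  [B₀.idx - 9]
34. n21.val = 25  [terminal]
35. n22.off = false  [terminal]
36. n20.pre = false  [g.off == true]
37. n20.lim = 13  [d.val - 12]
38. n23.val = 1  [terminal]
39. n18.pre = true  [c.lab == true]
40. n18.lim = 29  [d.val + 28]
41. n24.acc = false  [not B.pre]
42. n24.env = 30  [B.lim + 1]
43. n25.ok = 14  [terminal]
44. n24.depth = true  [b.ok > 13]
45. n7.depth = true  [B.pre == true]
46. n5.depth = false  [A₁.depth == false]
47. n0.pre = -7  [C.idx + S.fin - 2]
48. n0.depth = 30  [C.idx * 2 + 36]

20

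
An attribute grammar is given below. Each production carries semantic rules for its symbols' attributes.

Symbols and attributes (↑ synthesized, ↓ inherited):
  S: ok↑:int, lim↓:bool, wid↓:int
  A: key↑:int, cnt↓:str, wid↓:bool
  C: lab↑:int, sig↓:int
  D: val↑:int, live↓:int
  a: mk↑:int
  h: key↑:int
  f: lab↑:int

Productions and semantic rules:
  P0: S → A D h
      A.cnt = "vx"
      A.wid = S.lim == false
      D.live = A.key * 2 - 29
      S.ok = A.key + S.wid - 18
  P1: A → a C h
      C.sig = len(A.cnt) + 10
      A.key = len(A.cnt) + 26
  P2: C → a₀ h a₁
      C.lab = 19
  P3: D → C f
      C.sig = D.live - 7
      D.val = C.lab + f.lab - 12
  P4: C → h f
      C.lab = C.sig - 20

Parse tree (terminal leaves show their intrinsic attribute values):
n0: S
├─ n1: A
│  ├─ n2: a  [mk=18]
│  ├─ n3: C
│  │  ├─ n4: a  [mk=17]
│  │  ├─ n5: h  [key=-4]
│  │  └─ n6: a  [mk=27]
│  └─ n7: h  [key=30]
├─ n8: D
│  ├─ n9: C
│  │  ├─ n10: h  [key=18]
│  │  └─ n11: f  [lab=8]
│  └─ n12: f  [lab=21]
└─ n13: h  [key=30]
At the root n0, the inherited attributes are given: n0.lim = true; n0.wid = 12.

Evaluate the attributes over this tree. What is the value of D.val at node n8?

1. n0.lim = true  [given at root]
2. n0.wid = 12  [given at root]
3. n1.cnt = "vx"  ["vx"]
4. n1.wid = false  [S.lim == false]
5. n2.mk = 18  [terminal]
6. n3.sig = 12  [len(A.cnt) + 10]
7. n4.mk = 17  [terminal]
8. n5.key = -4  [terminal]
9. n6.mk = 27  [terminal]
10. n3.lab = 19  [19]
11. n7.key = 30  [terminal]
12. n1.key = 28  [len(A.cnt) + 26]
13. n8.live = 27  [A.key * 2 - 29]
14. n9.sig = 20  [D.live - 7]
15. n10.key = 18  [terminal]
16. n11.lab = 8  [terminal]
17. n9.lab = 0  [C.sig - 20]
18. n12.lab = 21  [terminal]
19. n8.val = 9  [C.lab + f.lab - 12]
20. n13.key = 30  [terminal]
21. n0.ok = 22  [A.key + S.wid - 18]

9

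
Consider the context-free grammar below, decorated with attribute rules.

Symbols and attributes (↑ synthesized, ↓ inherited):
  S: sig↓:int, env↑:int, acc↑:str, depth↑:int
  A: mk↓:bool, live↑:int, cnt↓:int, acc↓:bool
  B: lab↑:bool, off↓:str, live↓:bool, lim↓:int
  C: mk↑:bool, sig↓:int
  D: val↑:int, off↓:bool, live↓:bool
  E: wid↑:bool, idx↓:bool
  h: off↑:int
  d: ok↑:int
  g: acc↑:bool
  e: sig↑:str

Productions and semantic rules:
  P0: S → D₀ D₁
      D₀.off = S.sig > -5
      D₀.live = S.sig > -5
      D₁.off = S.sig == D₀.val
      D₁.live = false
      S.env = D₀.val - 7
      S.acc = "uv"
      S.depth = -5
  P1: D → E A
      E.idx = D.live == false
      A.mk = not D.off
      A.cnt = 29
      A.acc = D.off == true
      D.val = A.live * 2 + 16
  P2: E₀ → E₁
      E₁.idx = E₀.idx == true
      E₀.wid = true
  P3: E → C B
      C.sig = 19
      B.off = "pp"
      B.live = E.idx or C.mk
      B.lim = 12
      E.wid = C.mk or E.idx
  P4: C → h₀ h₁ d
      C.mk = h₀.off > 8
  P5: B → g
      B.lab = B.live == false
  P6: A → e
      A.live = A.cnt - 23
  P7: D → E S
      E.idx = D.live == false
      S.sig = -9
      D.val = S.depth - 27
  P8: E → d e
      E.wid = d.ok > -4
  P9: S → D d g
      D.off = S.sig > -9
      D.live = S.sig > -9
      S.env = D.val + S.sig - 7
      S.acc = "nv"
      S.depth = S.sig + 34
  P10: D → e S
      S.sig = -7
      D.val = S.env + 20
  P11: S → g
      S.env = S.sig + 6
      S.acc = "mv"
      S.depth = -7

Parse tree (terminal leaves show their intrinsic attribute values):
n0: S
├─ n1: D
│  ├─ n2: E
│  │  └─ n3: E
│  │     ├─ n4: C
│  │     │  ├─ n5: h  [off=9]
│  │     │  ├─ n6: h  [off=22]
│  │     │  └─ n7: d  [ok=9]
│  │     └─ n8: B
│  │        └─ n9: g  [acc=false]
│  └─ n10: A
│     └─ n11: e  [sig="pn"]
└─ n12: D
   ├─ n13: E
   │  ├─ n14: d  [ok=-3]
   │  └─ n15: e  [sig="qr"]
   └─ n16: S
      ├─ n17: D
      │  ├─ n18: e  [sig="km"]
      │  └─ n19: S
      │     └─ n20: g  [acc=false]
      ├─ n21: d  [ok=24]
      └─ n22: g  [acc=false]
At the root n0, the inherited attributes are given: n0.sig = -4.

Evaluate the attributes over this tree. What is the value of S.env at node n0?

21

1. n0.sig = -4  [given at root]
2. n1.off = true  [S.sig > -5]
3. n1.live = true  [S.sig > -5]
4. n2.idx = false  [D.live == false]
5. n3.idx = false  [E₀.idx == true]
6. n4.sig = 19  [19]
7. n5.off = 9  [terminal]
8. n6.off = 22  [terminal]
9. n7.ok = 9  [terminal]
10. n4.mk = true  [h₀.off > 8]
11. n8.off = "pp"  ["pp"]
12. n8.live = true  [E.idx or C.mk]
13. n8.lim = 12  [12]
14. n9.acc = false  [terminal]
15. n8.lab = false  [B.live == false]
16. n3.wid = true  [C.mk or E.idx]
17. n2.wid = true  [true]
18. n10.mk = false  [not D.off]
19. n10.cnt = 29  [29]
20. n10.acc = true  [D.off == true]
21. n11.sig = "pn"  [terminal]
22. n10.live = 6  [A.cnt - 23]
23. n1.val = 28  [A.live * 2 + 16]
24. n12.off = false  [S.sig == D₀.val]
25. n12.live = false  [false]
26. n13.idx = true  [D.live == false]
27. n14.ok = -3  [terminal]
28. n15.sig = "qr"  [terminal]
29. n13.wid = true  [d.ok > -4]
30. n16.sig = -9  [-9]
31. n17.off = false  [S.sig > -9]
32. n17.live = false  [S.sig > -9]
33. n18.sig = "km"  [terminal]
34. n19.sig = -7  [-7]
35. n20.acc = false  [terminal]
36. n19.env = -1  [S.sig + 6]
37. n19.acc = "mv"  ["mv"]
38. n19.depth = -7  [-7]
39. n17.val = 19  [S.env + 20]
40. n21.ok = 24  [terminal]
41. n22.acc = false  [terminal]
42. n16.env = 3  [D.val + S.sig - 7]
43. n16.acc = "nv"  ["nv"]
44. n16.depth = 25  [S.sig + 34]
45. n12.val = -2  [S.depth - 27]
46. n0.env = 21  [D₀.val - 7]
47. n0.acc = "uv"  ["uv"]
48. n0.depth = -5  [-5]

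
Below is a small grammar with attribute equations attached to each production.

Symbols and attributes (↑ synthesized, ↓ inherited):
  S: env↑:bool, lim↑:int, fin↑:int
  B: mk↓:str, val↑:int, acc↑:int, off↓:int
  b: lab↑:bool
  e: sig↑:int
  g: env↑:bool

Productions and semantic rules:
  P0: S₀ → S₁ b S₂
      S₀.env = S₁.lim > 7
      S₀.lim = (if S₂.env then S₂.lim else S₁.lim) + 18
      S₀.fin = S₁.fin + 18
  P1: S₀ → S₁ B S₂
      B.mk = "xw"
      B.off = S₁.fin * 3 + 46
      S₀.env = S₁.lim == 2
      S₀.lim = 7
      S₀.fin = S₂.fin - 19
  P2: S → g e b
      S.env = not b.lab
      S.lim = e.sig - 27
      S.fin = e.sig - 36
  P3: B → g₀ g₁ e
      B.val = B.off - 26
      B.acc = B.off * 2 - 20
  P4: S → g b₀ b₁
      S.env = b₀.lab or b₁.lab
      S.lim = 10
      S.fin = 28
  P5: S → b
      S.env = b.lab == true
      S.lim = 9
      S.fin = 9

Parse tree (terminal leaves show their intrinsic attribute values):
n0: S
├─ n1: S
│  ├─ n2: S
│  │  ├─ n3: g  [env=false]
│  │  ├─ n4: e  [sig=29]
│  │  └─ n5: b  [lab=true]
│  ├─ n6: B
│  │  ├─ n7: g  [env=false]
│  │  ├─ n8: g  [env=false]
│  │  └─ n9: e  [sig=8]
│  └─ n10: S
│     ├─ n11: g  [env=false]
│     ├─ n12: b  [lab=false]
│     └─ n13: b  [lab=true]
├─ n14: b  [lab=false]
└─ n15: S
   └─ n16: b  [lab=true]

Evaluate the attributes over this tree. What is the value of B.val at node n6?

-1

1. n3.env = false  [terminal]
2. n4.sig = 29  [terminal]
3. n5.lab = true  [terminal]
4. n2.env = false  [not b.lab]
5. n2.lim = 2  [e.sig - 27]
6. n2.fin = -7  [e.sig - 36]
7. n6.mk = "xw"  ["xw"]
8. n6.off = 25  [S₁.fin * 3 + 46]
9. n7.env = false  [terminal]
10. n8.env = false  [terminal]
11. n9.sig = 8  [terminal]
12. n6.val = -1  [B.off - 26]
13. n6.acc = 30  [B.off * 2 - 20]
14. n11.env = false  [terminal]
15. n12.lab = false  [terminal]
16. n13.lab = true  [terminal]
17. n10.env = true  [b₀.lab or b₁.lab]
18. n10.lim = 10  [10]
19. n10.fin = 28  [28]
20. n1.env = true  [S₁.lim == 2]
21. n1.lim = 7  [7]
22. n1.fin = 9  [S₂.fin - 19]
23. n14.lab = false  [terminal]
24. n16.lab = true  [terminal]
25. n15.env = true  [b.lab == true]
26. n15.lim = 9  [9]
27. n15.fin = 9  [9]
28. n0.env = false  [S₁.lim > 7]
29. n0.lim = 27  [(if S₂.env then S₂.lim else S₁.lim) + 18]
30. n0.fin = 27  [S₁.fin + 18]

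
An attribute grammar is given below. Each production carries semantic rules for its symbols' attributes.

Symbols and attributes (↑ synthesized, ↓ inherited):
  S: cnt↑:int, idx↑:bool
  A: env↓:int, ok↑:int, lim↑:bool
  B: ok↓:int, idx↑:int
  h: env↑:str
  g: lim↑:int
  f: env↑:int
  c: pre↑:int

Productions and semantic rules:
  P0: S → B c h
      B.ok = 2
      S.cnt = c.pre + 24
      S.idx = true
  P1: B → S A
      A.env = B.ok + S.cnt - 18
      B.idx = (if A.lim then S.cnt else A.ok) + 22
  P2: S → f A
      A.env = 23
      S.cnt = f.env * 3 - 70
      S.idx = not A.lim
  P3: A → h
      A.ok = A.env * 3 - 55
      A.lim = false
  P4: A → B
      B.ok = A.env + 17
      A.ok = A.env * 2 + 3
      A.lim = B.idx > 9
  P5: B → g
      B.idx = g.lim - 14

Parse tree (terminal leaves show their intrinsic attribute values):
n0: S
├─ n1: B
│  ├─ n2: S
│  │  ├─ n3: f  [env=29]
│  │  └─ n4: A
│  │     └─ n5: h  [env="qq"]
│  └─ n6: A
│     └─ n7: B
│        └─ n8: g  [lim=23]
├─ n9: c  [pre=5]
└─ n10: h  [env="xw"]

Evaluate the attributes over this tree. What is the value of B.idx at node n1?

1. n1.ok = 2  [2]
2. n3.env = 29  [terminal]
3. n4.env = 23  [23]
4. n5.env = "qq"  [terminal]
5. n4.ok = 14  [A.env * 3 - 55]
6. n4.lim = false  [false]
7. n2.cnt = 17  [f.env * 3 - 70]
8. n2.idx = true  [not A.lim]
9. n6.env = 1  [B.ok + S.cnt - 18]
10. n7.ok = 18  [A.env + 17]
11. n8.lim = 23  [terminal]
12. n7.idx = 9  [g.lim - 14]
13. n6.ok = 5  [A.env * 2 + 3]
14. n6.lim = false  [B.idx > 9]
15. n1.idx = 27  [(if A.lim then S.cnt else A.ok) + 22]
16. n9.pre = 5  [terminal]
17. n10.env = "xw"  [terminal]
18. n0.cnt = 29  [c.pre + 24]
19. n0.idx = true  [true]

27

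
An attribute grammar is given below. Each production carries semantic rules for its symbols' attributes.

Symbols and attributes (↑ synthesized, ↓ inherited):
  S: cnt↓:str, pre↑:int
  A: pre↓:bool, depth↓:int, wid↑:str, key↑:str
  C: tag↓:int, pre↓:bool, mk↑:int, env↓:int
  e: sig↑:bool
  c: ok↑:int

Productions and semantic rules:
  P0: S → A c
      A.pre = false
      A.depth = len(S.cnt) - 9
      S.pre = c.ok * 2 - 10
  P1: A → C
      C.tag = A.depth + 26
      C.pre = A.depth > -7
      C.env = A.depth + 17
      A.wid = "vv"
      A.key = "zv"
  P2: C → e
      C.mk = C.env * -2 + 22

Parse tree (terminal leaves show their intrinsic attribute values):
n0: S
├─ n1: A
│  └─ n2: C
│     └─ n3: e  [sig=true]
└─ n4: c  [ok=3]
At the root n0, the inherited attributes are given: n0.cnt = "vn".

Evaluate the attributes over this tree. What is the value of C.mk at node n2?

2

1. n0.cnt = "vn"  [given at root]
2. n1.pre = false  [false]
3. n1.depth = -7  [len(S.cnt) - 9]
4. n2.tag = 19  [A.depth + 26]
5. n2.pre = false  [A.depth > -7]
6. n2.env = 10  [A.depth + 17]
7. n3.sig = true  [terminal]
8. n2.mk = 2  [C.env * -2 + 22]
9. n1.wid = "vv"  ["vv"]
10. n1.key = "zv"  ["zv"]
11. n4.ok = 3  [terminal]
12. n0.pre = -4  [c.ok * 2 - 10]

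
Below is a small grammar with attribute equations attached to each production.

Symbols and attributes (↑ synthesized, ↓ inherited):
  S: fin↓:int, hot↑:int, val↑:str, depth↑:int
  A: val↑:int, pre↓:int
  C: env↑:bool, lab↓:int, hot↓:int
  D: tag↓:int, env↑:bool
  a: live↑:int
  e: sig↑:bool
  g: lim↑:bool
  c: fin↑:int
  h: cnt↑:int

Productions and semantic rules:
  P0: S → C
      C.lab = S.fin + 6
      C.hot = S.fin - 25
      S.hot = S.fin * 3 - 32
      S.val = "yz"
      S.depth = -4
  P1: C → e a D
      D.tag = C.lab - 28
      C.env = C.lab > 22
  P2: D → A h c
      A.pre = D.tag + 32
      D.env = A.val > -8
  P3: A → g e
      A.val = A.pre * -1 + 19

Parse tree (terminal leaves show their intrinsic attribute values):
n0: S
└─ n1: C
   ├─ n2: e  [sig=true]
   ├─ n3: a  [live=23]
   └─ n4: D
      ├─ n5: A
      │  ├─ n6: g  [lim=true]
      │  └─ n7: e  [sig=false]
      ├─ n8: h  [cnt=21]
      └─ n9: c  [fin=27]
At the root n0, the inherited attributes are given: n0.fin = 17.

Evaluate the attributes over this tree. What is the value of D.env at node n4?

1. n0.fin = 17  [given at root]
2. n1.lab = 23  [S.fin + 6]
3. n1.hot = -8  [S.fin - 25]
4. n2.sig = true  [terminal]
5. n3.live = 23  [terminal]
6. n4.tag = -5  [C.lab - 28]
7. n5.pre = 27  [D.tag + 32]
8. n6.lim = true  [terminal]
9. n7.sig = false  [terminal]
10. n5.val = -8  [A.pre * -1 + 19]
11. n8.cnt = 21  [terminal]
12. n9.fin = 27  [terminal]
13. n4.env = false  [A.val > -8]
14. n1.env = true  [C.lab > 22]
15. n0.hot = 19  [S.fin * 3 - 32]
16. n0.val = "yz"  ["yz"]
17. n0.depth = -4  [-4]

false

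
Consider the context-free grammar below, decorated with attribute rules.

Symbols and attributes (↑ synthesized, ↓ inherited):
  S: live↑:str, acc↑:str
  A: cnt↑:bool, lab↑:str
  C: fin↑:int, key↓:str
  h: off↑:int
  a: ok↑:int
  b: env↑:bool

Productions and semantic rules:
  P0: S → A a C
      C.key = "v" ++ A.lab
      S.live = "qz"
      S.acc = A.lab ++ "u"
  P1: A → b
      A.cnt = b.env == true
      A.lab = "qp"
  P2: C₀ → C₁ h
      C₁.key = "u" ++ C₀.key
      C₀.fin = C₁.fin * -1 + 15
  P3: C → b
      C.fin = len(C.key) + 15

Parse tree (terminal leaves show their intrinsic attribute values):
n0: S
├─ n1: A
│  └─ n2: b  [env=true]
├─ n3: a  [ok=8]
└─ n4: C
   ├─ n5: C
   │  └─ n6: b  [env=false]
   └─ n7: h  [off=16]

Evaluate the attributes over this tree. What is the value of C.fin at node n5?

19

1. n2.env = true  [terminal]
2. n1.cnt = true  [b.env == true]
3. n1.lab = "qp"  ["qp"]
4. n3.ok = 8  [terminal]
5. n4.key = "vqp"  ["v" ++ A.lab]
6. n5.key = "uvqp"  ["u" ++ C₀.key]
7. n6.env = false  [terminal]
8. n5.fin = 19  [len(C.key) + 15]
9. n7.off = 16  [terminal]
10. n4.fin = -4  [C₁.fin * -1 + 15]
11. n0.live = "qz"  ["qz"]
12. n0.acc = "qpu"  [A.lab ++ "u"]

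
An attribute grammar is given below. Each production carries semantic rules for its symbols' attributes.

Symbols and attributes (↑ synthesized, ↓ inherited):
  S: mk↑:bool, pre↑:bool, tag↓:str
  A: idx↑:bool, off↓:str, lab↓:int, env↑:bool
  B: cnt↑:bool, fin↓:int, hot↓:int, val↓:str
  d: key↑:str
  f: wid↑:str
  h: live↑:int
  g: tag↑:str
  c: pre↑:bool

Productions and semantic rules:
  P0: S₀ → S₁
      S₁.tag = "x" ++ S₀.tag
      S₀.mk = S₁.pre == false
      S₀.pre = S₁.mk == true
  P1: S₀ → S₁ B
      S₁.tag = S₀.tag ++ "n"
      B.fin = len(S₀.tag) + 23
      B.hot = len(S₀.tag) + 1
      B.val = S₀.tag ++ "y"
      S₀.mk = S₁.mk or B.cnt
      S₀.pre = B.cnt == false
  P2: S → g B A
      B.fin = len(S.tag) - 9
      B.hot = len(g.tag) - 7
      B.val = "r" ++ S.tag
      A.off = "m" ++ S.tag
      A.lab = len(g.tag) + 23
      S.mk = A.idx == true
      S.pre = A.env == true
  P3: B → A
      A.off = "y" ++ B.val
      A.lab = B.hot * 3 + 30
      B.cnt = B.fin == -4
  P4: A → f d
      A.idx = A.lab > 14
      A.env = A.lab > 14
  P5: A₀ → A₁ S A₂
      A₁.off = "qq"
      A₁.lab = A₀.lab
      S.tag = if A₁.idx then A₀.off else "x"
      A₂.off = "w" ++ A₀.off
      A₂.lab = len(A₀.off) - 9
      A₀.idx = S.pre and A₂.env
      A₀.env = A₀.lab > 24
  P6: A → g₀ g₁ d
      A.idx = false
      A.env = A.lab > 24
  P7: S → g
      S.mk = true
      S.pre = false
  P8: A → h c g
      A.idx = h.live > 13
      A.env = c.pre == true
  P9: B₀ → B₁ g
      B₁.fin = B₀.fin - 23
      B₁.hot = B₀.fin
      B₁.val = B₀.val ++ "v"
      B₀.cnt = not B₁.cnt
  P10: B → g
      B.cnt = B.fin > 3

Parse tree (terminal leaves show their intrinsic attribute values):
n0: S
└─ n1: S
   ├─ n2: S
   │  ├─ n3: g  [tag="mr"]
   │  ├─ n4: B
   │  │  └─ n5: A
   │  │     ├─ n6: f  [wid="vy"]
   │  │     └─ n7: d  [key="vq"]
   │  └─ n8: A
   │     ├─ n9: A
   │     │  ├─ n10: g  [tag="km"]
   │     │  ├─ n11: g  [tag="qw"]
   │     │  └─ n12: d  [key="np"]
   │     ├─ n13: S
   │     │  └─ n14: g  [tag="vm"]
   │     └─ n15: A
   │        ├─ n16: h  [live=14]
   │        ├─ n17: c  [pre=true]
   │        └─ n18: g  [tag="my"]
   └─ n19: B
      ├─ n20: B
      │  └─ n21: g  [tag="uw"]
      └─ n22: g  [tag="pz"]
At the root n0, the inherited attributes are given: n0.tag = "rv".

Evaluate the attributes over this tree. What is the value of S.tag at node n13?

"x"

1. n0.tag = "rv"  [given at root]
2. n1.tag = "xrv"  ["x" ++ S₀.tag]
3. n2.tag = "xrvn"  [S₀.tag ++ "n"]
4. n3.tag = "mr"  [terminal]
5. n4.fin = -5  [len(S.tag) - 9]
6. n4.hot = -5  [len(g.tag) - 7]
7. n4.val = "rxrvn"  ["r" ++ S.tag]
8. n5.off = "yrxrvn"  ["y" ++ B.val]
9. n5.lab = 15  [B.hot * 3 + 30]
10. n6.wid = "vy"  [terminal]
11. n7.key = "vq"  [terminal]
12. n5.idx = true  [A.lab > 14]
13. n5.env = true  [A.lab > 14]
14. n4.cnt = false  [B.fin == -4]
15. n8.off = "mxrvn"  ["m" ++ S.tag]
16. n8.lab = 25  [len(g.tag) + 23]
17. n9.off = "qq"  ["qq"]
18. n9.lab = 25  [A₀.lab]
19. n10.tag = "km"  [terminal]
20. n11.tag = "qw"  [terminal]
21. n12.key = "np"  [terminal]
22. n9.idx = false  [false]
23. n9.env = true  [A.lab > 24]
24. n13.tag = "x"  [if A₁.idx then A₀.off else "x"]
25. n14.tag = "vm"  [terminal]
26. n13.mk = true  [true]
27. n13.pre = false  [false]
28. n15.off = "wmxrvn"  ["w" ++ A₀.off]
29. n15.lab = -4  [len(A₀.off) - 9]
30. n16.live = 14  [terminal]
31. n17.pre = true  [terminal]
32. n18.tag = "my"  [terminal]
33. n15.idx = true  [h.live > 13]
34. n15.env = true  [c.pre == true]
35. n8.idx = false  [S.pre and A₂.env]
36. n8.env = true  [A₀.lab > 24]
37. n2.mk = false  [A.idx == true]
38. n2.pre = true  [A.env == true]
39. n19.fin = 26  [len(S₀.tag) + 23]
40. n19.hot = 4  [len(S₀.tag) + 1]
41. n19.val = "xrvy"  [S₀.tag ++ "y"]
42. n20.fin = 3  [B₀.fin - 23]
43. n20.hot = 26  [B₀.fin]
44. n20.val = "xrvyv"  [B₀.val ++ "v"]
45. n21.tag = "uw"  [terminal]
46. n20.cnt = false  [B.fin > 3]
47. n22.tag = "pz"  [terminal]
48. n19.cnt = true  [not B₁.cnt]
49. n1.mk = true  [S₁.mk or B.cnt]
50. n1.pre = false  [B.cnt == false]
51. n0.mk = true  [S₁.pre == false]
52. n0.pre = true  [S₁.mk == true]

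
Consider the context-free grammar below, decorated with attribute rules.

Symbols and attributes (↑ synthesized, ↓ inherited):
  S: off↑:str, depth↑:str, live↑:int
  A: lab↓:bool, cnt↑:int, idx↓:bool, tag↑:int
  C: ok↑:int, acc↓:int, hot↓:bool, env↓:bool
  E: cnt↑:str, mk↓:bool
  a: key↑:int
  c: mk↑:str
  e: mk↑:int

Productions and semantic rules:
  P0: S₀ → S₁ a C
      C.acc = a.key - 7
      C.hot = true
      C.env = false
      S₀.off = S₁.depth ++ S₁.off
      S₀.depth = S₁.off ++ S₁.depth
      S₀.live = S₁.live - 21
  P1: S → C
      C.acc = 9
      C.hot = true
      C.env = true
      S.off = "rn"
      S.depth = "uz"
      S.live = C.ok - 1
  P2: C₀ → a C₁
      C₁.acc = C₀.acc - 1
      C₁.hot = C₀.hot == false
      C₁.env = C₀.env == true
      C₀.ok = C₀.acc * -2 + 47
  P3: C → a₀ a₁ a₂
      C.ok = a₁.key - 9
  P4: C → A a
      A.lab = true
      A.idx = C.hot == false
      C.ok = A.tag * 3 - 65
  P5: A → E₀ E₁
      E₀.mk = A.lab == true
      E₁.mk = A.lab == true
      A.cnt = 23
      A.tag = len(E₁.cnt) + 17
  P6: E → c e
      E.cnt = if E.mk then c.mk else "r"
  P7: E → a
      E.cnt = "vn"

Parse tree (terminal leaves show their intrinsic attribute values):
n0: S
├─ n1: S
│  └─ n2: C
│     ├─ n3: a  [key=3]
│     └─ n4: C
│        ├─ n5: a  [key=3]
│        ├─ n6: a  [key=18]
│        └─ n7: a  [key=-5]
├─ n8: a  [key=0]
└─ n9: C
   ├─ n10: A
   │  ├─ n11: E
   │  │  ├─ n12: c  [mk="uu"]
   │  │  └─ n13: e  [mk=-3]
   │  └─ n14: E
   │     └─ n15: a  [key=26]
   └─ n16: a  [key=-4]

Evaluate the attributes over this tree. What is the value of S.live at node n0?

7

1. n2.acc = 9  [9]
2. n2.hot = true  [true]
3. n2.env = true  [true]
4. n3.key = 3  [terminal]
5. n4.acc = 8  [C₀.acc - 1]
6. n4.hot = false  [C₀.hot == false]
7. n4.env = true  [C₀.env == true]
8. n5.key = 3  [terminal]
9. n6.key = 18  [terminal]
10. n7.key = -5  [terminal]
11. n4.ok = 9  [a₁.key - 9]
12. n2.ok = 29  [C₀.acc * -2 + 47]
13. n1.off = "rn"  ["rn"]
14. n1.depth = "uz"  ["uz"]
15. n1.live = 28  [C.ok - 1]
16. n8.key = 0  [terminal]
17. n9.acc = -7  [a.key - 7]
18. n9.hot = true  [true]
19. n9.env = false  [false]
20. n10.lab = true  [true]
21. n10.idx = false  [C.hot == false]
22. n11.mk = true  [A.lab == true]
23. n12.mk = "uu"  [terminal]
24. n13.mk = -3  [terminal]
25. n11.cnt = "uu"  [if E.mk then c.mk else "r"]
26. n14.mk = true  [A.lab == true]
27. n15.key = 26  [terminal]
28. n14.cnt = "vn"  ["vn"]
29. n10.cnt = 23  [23]
30. n10.tag = 19  [len(E₁.cnt) + 17]
31. n16.key = -4  [terminal]
32. n9.ok = -8  [A.tag * 3 - 65]
33. n0.off = "uzrn"  [S₁.depth ++ S₁.off]
34. n0.depth = "rnuz"  [S₁.off ++ S₁.depth]
35. n0.live = 7  [S₁.live - 21]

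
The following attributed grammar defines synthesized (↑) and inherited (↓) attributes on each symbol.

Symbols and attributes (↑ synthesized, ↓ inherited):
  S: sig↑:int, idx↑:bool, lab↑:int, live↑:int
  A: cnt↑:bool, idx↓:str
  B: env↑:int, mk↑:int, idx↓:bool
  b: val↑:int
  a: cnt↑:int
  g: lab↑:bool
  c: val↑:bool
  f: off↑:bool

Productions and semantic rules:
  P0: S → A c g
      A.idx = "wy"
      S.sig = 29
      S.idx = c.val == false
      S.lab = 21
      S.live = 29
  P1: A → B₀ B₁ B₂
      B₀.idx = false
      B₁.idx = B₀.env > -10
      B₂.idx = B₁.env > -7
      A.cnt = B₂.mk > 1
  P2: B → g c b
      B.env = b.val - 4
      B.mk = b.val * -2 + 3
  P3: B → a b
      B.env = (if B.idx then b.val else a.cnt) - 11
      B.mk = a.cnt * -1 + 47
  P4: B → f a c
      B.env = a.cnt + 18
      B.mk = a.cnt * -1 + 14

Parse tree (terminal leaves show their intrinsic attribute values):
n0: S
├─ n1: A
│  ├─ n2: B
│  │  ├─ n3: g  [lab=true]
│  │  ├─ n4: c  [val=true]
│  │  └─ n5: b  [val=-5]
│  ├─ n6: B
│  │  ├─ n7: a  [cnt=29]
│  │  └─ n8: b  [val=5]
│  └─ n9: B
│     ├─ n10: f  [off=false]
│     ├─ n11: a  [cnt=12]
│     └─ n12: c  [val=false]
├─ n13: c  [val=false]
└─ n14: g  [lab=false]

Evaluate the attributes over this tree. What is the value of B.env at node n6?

1. n1.idx = "wy"  ["wy"]
2. n2.idx = false  [false]
3. n3.lab = true  [terminal]
4. n4.val = true  [terminal]
5. n5.val = -5  [terminal]
6. n2.env = -9  [b.val - 4]
7. n2.mk = 13  [b.val * -2 + 3]
8. n6.idx = true  [B₀.env > -10]
9. n7.cnt = 29  [terminal]
10. n8.val = 5  [terminal]
11. n6.env = -6  [(if B.idx then b.val else a.cnt) - 11]
12. n6.mk = 18  [a.cnt * -1 + 47]
13. n9.idx = true  [B₁.env > -7]
14. n10.off = false  [terminal]
15. n11.cnt = 12  [terminal]
16. n12.val = false  [terminal]
17. n9.env = 30  [a.cnt + 18]
18. n9.mk = 2  [a.cnt * -1 + 14]
19. n1.cnt = true  [B₂.mk > 1]
20. n13.val = false  [terminal]
21. n14.lab = false  [terminal]
22. n0.sig = 29  [29]
23. n0.idx = true  [c.val == false]
24. n0.lab = 21  [21]
25. n0.live = 29  [29]

-6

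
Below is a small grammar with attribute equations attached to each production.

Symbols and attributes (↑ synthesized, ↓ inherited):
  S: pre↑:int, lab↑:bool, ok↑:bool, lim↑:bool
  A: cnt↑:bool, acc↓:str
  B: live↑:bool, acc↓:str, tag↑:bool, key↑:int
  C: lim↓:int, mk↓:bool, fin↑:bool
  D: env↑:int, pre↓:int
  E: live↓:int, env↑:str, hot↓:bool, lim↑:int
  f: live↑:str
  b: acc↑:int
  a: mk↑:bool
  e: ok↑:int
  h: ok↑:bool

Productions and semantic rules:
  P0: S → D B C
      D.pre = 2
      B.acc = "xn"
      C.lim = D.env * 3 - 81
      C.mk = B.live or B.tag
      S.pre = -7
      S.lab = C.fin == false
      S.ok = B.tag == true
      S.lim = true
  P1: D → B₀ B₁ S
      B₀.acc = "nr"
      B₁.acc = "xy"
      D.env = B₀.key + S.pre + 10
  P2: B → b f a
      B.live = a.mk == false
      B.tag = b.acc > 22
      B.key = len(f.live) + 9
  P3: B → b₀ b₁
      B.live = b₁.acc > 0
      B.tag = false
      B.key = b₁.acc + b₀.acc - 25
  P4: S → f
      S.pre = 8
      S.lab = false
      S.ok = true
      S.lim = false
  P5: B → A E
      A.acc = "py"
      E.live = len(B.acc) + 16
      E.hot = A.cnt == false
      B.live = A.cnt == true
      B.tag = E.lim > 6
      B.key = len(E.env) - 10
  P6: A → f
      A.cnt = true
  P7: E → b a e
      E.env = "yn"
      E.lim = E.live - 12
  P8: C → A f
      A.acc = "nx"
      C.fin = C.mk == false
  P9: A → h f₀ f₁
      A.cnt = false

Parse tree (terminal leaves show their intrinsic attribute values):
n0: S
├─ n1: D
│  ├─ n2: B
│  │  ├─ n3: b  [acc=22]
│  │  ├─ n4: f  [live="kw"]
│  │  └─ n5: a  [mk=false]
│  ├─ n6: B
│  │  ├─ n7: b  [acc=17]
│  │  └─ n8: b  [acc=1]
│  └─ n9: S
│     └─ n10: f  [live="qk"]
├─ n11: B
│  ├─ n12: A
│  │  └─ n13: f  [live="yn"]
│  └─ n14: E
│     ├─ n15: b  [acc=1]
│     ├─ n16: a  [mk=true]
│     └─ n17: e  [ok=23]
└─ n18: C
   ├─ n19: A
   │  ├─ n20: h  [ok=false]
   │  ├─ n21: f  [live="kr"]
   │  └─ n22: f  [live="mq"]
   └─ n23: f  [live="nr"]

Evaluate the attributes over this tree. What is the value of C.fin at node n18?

false

1. n1.pre = 2  [2]
2. n2.acc = "nr"  ["nr"]
3. n3.acc = 22  [terminal]
4. n4.live = "kw"  [terminal]
5. n5.mk = false  [terminal]
6. n2.live = true  [a.mk == false]
7. n2.tag = false  [b.acc > 22]
8. n2.key = 11  [len(f.live) + 9]
9. n6.acc = "xy"  ["xy"]
10. n7.acc = 17  [terminal]
11. n8.acc = 1  [terminal]
12. n6.live = true  [b₁.acc > 0]
13. n6.tag = false  [false]
14. n6.key = -7  [b₁.acc + b₀.acc - 25]
15. n10.live = "qk"  [terminal]
16. n9.pre = 8  [8]
17. n9.lab = false  [false]
18. n9.ok = true  [true]
19. n9.lim = false  [false]
20. n1.env = 29  [B₀.key + S.pre + 10]
21. n11.acc = "xn"  ["xn"]
22. n12.acc = "py"  ["py"]
23. n13.live = "yn"  [terminal]
24. n12.cnt = true  [true]
25. n14.live = 18  [len(B.acc) + 16]
26. n14.hot = false  [A.cnt == false]
27. n15.acc = 1  [terminal]
28. n16.mk = true  [terminal]
29. n17.ok = 23  [terminal]
30. n14.env = "yn"  ["yn"]
31. n14.lim = 6  [E.live - 12]
32. n11.live = true  [A.cnt == true]
33. n11.tag = false  [E.lim > 6]
34. n11.key = -8  [len(E.env) - 10]
35. n18.lim = 6  [D.env * 3 - 81]
36. n18.mk = true  [B.live or B.tag]
37. n19.acc = "nx"  ["nx"]
38. n20.ok = false  [terminal]
39. n21.live = "kr"  [terminal]
40. n22.live = "mq"  [terminal]
41. n19.cnt = false  [false]
42. n23.live = "nr"  [terminal]
43. n18.fin = false  [C.mk == false]
44. n0.pre = -7  [-7]
45. n0.lab = true  [C.fin == false]
46. n0.ok = false  [B.tag == true]
47. n0.lim = true  [true]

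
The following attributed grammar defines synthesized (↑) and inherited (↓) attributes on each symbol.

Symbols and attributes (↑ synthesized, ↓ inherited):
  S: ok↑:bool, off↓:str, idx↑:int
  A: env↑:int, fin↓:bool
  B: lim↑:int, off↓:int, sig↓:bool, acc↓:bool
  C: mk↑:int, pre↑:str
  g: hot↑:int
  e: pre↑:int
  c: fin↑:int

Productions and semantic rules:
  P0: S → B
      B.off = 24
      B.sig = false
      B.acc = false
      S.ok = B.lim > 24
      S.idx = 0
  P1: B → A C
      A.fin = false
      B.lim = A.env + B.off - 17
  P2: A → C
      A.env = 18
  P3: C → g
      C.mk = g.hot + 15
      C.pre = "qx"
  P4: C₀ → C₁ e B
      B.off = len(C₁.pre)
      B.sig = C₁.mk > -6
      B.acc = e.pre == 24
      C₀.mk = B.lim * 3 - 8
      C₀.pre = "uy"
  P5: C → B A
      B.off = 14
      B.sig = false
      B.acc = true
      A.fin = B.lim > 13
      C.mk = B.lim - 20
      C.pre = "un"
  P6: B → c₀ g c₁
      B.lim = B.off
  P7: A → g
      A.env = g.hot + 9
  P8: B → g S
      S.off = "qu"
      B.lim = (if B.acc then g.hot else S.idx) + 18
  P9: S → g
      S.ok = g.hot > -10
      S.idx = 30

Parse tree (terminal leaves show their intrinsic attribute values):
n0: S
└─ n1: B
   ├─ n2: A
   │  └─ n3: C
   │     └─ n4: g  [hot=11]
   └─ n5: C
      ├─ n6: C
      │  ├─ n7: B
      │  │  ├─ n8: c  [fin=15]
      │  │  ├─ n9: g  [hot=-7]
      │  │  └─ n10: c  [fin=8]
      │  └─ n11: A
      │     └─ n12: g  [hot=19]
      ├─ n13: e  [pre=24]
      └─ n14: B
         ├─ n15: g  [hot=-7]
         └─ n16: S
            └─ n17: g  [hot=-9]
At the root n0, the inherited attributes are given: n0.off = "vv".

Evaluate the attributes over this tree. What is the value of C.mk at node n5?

25

1. n0.off = "vv"  [given at root]
2. n1.off = 24  [24]
3. n1.sig = false  [false]
4. n1.acc = false  [false]
5. n2.fin = false  [false]
6. n4.hot = 11  [terminal]
7. n3.mk = 26  [g.hot + 15]
8. n3.pre = "qx"  ["qx"]
9. n2.env = 18  [18]
10. n7.off = 14  [14]
11. n7.sig = false  [false]
12. n7.acc = true  [true]
13. n8.fin = 15  [terminal]
14. n9.hot = -7  [terminal]
15. n10.fin = 8  [terminal]
16. n7.lim = 14  [B.off]
17. n11.fin = true  [B.lim > 13]
18. n12.hot = 19  [terminal]
19. n11.env = 28  [g.hot + 9]
20. n6.mk = -6  [B.lim - 20]
21. n6.pre = "un"  ["un"]
22. n13.pre = 24  [terminal]
23. n14.off = 2  [len(C₁.pre)]
24. n14.sig = false  [C₁.mk > -6]
25. n14.acc = true  [e.pre == 24]
26. n15.hot = -7  [terminal]
27. n16.off = "qu"  ["qu"]
28. n17.hot = -9  [terminal]
29. n16.ok = true  [g.hot > -10]
30. n16.idx = 30  [30]
31. n14.lim = 11  [(if B.acc then g.hot else S.idx) + 18]
32. n5.mk = 25  [B.lim * 3 - 8]
33. n5.pre = "uy"  ["uy"]
34. n1.lim = 25  [A.env + B.off - 17]
35. n0.ok = true  [B.lim > 24]
36. n0.idx = 0  [0]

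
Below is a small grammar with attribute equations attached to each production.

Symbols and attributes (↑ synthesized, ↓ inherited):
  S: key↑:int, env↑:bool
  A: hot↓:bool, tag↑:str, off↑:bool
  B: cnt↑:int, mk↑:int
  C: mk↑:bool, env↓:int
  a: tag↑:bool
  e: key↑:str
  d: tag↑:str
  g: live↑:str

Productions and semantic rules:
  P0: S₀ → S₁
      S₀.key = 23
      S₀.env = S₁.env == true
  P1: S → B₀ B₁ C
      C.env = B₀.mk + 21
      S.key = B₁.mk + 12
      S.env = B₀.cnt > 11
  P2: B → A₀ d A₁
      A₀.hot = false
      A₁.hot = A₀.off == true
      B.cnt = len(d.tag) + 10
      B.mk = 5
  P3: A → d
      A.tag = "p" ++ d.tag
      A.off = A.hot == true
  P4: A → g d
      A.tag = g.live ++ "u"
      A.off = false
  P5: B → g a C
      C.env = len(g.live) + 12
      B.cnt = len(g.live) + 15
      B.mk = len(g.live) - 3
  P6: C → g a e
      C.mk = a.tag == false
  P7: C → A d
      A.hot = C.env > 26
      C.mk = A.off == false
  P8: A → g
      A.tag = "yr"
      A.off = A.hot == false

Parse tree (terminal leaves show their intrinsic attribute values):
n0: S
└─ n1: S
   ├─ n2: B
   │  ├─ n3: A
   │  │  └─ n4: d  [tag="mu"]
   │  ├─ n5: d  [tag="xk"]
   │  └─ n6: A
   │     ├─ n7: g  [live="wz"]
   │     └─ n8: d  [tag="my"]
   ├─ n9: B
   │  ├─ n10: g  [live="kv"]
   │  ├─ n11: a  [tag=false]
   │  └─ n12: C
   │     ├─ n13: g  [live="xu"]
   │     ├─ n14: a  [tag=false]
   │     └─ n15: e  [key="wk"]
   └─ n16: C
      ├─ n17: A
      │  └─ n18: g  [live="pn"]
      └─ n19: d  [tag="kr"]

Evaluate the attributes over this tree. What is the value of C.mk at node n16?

1. n3.hot = false  [false]
2. n4.tag = "mu"  [terminal]
3. n3.tag = "pmu"  ["p" ++ d.tag]
4. n3.off = false  [A.hot == true]
5. n5.tag = "xk"  [terminal]
6. n6.hot = false  [A₀.off == true]
7. n7.live = "wz"  [terminal]
8. n8.tag = "my"  [terminal]
9. n6.tag = "wzu"  [g.live ++ "u"]
10. n6.off = false  [false]
11. n2.cnt = 12  [len(d.tag) + 10]
12. n2.mk = 5  [5]
13. n10.live = "kv"  [terminal]
14. n11.tag = false  [terminal]
15. n12.env = 14  [len(g.live) + 12]
16. n13.live = "xu"  [terminal]
17. n14.tag = false  [terminal]
18. n15.key = "wk"  [terminal]
19. n12.mk = true  [a.tag == false]
20. n9.cnt = 17  [len(g.live) + 15]
21. n9.mk = -1  [len(g.live) - 3]
22. n16.env = 26  [B₀.mk + 21]
23. n17.hot = false  [C.env > 26]
24. n18.live = "pn"  [terminal]
25. n17.tag = "yr"  ["yr"]
26. n17.off = true  [A.hot == false]
27. n19.tag = "kr"  [terminal]
28. n16.mk = false  [A.off == false]
29. n1.key = 11  [B₁.mk + 12]
30. n1.env = true  [B₀.cnt > 11]
31. n0.key = 23  [23]
32. n0.env = true  [S₁.env == true]

false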